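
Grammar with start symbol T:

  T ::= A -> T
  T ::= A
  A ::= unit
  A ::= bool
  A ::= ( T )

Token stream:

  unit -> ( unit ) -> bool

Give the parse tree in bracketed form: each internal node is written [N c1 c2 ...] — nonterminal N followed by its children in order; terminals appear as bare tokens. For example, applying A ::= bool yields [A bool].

T
A -> T
unit -> T
unit -> A -> T
unit -> ( T ) -> T
unit -> ( A ) -> T
unit -> ( unit ) -> T
unit -> ( unit ) -> A
unit -> ( unit ) -> bool

[T [A unit] -> [T [A ( [T [A unit]] )] -> [T [A bool]]]]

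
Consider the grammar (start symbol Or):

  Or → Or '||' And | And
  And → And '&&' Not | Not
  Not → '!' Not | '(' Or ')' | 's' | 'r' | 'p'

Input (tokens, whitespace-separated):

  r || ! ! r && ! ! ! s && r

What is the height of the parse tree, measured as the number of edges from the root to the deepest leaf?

7

[Or [Or [And [Not r]]] || [And [And [And [Not ! [Not ! [Not r]]]] && [Not ! [Not ! [Not ! [Not s]]]]] && [Not r]]]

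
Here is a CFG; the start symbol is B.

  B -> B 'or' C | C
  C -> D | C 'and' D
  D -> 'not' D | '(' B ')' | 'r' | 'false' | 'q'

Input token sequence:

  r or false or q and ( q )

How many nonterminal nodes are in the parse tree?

14

[B [B [B [C [D r]]] or [C [D false]]] or [C [C [D q]] and [D ( [B [C [D q]]] )]]]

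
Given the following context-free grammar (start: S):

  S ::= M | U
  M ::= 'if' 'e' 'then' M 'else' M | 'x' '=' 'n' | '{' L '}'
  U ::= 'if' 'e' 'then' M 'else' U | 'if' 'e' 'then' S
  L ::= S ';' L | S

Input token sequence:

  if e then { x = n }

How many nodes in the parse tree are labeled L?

1

[S [U if e then [S [M { [L [S [M x = n]]] }]]]]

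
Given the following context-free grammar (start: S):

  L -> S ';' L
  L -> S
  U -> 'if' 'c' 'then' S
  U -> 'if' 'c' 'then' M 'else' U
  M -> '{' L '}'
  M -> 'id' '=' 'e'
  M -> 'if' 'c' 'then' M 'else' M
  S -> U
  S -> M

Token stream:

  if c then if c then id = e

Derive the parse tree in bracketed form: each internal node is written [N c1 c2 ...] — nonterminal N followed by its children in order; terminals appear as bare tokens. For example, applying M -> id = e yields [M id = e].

S
U
if c then S
if c then U
if c then if c then S
if c then if c then M
if c then if c then id = e

[S [U if c then [S [U if c then [S [M id = e]]]]]]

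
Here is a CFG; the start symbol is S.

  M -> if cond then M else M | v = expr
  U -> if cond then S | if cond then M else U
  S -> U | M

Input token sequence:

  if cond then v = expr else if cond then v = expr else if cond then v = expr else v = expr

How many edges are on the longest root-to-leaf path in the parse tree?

[S [M if cond then [M v = expr] else [M if cond then [M v = expr] else [M if cond then [M v = expr] else [M v = expr]]]]]

5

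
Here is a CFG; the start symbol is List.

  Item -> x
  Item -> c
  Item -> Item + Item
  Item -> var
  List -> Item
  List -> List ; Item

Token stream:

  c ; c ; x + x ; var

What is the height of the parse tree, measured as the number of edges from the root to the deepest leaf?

5

[List [List [List [List [Item c]] ; [Item c]] ; [Item [Item x] + [Item x]]] ; [Item var]]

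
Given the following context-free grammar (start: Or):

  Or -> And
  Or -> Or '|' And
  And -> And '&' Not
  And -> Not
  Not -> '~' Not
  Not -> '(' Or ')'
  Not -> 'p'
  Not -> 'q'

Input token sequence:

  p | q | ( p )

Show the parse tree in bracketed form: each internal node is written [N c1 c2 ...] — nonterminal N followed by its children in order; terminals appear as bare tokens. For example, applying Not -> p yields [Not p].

[Or [Or [Or [And [Not p]]] | [And [Not q]]] | [And [Not ( [Or [And [Not p]]] )]]]

Or
Or | And
Or | And | And
And | And | And
Not | And | And
p | And | And
p | Not | And
p | q | And
p | q | Not
p | q | ( Or )
p | q | ( And )
p | q | ( Not )
p | q | ( p )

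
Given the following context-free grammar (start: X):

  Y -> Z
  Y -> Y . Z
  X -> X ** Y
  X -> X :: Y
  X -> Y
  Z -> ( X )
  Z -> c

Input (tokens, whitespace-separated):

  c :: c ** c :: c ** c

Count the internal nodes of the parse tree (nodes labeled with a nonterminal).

15

[X [X [X [X [X [Y [Z c]]] :: [Y [Z c]]] ** [Y [Z c]]] :: [Y [Z c]]] ** [Y [Z c]]]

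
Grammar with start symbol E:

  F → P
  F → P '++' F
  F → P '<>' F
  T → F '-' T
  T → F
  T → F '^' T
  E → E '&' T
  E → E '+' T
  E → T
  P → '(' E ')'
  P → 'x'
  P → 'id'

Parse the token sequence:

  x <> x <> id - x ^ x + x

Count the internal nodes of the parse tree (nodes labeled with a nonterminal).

18

[E [E [T [F [P x] <> [F [P x] <> [F [P id]]]] - [T [F [P x]] ^ [T [F [P x]]]]]] + [T [F [P x]]]]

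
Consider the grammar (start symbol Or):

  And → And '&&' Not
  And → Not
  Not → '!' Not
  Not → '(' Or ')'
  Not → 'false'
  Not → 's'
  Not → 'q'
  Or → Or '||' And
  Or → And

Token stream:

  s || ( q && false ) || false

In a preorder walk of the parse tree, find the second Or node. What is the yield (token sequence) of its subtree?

s || ( q && false )

[Or [Or [Or [And [Not s]]] || [And [Not ( [Or [And [And [Not q]] && [Not false]]] )]]] || [And [Not false]]]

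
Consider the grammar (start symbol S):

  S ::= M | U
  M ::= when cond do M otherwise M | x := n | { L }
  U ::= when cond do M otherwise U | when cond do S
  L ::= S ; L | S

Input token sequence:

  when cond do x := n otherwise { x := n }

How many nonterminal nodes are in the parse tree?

[S [M when cond do [M x := n] otherwise [M { [L [S [M x := n]]] }]]]

7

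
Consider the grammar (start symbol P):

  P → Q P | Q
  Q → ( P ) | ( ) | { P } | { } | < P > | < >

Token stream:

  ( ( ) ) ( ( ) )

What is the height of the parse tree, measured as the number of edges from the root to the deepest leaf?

[P [Q ( [P [Q ( )]] )] [P [Q ( [P [Q ( )]] )]]]

5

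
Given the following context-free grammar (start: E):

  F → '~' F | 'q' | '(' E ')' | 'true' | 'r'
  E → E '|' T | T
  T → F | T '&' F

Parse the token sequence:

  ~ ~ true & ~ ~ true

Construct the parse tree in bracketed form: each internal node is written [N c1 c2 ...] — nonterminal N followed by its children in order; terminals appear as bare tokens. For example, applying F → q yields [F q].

E
T
T & F
F & F
~ F & F
~ ~ F & F
~ ~ true & F
~ ~ true & ~ F
~ ~ true & ~ ~ F
~ ~ true & ~ ~ true

[E [T [T [F ~ [F ~ [F true]]]] & [F ~ [F ~ [F true]]]]]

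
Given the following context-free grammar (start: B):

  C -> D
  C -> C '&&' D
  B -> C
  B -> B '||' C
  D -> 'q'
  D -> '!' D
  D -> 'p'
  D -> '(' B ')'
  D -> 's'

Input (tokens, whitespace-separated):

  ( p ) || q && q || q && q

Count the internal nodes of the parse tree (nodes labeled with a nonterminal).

16

[B [B [B [C [D ( [B [C [D p]]] )]]] || [C [C [D q]] && [D q]]] || [C [C [D q]] && [D q]]]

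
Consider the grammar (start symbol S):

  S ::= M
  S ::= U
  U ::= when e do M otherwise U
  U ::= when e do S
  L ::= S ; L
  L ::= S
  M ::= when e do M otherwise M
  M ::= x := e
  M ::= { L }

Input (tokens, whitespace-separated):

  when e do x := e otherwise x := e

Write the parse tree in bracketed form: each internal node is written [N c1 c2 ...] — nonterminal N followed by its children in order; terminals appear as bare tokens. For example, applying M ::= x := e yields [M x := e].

[S [M when e do [M x := e] otherwise [M x := e]]]

S
M
when e do M otherwise M
when e do x := e otherwise M
when e do x := e otherwise x := e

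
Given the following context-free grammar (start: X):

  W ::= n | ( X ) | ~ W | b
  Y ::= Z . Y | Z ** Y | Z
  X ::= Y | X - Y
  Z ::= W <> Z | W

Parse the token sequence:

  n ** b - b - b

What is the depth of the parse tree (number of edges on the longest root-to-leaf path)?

7

[X [X [X [Y [Z [W n]] ** [Y [Z [W b]]]]] - [Y [Z [W b]]]] - [Y [Z [W b]]]]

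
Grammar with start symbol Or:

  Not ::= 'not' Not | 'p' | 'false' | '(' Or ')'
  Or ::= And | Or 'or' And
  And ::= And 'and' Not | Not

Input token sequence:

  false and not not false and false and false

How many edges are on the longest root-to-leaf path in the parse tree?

[Or [And [And [And [And [Not false]] and [Not not [Not not [Not false]]]] and [Not false]] and [Not false]]]

7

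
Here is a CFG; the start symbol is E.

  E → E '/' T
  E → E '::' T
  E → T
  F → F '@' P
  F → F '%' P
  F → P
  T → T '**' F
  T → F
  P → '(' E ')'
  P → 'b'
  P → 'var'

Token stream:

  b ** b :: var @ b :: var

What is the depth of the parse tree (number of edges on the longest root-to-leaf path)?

[E [E [E [T [T [F [P b]]] ** [F [P b]]]] :: [T [F [F [P var]] @ [P b]]]] :: [T [F [P var]]]]

7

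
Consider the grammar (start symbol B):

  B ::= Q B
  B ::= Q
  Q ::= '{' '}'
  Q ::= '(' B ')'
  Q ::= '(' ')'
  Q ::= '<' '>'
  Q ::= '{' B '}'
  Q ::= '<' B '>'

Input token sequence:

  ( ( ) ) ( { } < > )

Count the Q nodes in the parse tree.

5

[B [Q ( [B [Q ( )]] )] [B [Q ( [B [Q { }] [B [Q < >]]] )]]]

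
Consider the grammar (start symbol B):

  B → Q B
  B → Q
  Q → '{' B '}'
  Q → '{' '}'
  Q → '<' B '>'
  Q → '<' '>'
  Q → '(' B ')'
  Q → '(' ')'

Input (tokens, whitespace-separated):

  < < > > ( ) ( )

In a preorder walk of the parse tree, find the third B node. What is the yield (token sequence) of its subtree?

[B [Q < [B [Q < >]] >] [B [Q ( )] [B [Q ( )]]]]

( ) ( )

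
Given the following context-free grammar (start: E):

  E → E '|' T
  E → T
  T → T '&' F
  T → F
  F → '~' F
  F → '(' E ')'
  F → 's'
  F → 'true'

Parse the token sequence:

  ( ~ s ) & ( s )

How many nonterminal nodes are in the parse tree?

12

[E [T [T [F ( [E [T [F ~ [F s]]]] )]] & [F ( [E [T [F s]]] )]]]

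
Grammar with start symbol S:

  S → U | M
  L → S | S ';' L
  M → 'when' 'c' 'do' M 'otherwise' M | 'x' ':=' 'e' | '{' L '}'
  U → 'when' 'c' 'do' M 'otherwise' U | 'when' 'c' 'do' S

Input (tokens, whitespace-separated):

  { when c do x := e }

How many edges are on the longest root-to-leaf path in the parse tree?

7

[S [M { [L [S [U when c do [S [M x := e]]]]] }]]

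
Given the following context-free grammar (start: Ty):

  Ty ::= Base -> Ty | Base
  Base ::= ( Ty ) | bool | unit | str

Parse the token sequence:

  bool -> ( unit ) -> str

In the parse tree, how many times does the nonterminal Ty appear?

4

[Ty [Base bool] -> [Ty [Base ( [Ty [Base unit]] )] -> [Ty [Base str]]]]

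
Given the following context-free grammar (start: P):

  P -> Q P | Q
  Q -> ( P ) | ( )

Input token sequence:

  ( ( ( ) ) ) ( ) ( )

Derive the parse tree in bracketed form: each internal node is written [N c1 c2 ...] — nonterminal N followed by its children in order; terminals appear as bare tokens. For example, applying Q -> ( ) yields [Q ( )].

[P [Q ( [P [Q ( [P [Q ( )]] )]] )] [P [Q ( )] [P [Q ( )]]]]

P
Q P
( P ) P
( Q ) P
( ( P ) ) P
( ( Q ) ) P
( ( ( ) ) ) P
( ( ( ) ) ) Q P
( ( ( ) ) ) ( ) P
( ( ( ) ) ) ( ) Q
( ( ( ) ) ) ( ) ( )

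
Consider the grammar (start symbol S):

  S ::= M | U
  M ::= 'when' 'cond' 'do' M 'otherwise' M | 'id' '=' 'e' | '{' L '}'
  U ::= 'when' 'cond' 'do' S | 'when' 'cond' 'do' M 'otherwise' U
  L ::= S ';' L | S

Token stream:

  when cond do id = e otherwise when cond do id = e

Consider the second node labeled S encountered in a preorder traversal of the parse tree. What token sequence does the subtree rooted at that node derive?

[S [U when cond do [M id = e] otherwise [U when cond do [S [M id = e]]]]]

id = e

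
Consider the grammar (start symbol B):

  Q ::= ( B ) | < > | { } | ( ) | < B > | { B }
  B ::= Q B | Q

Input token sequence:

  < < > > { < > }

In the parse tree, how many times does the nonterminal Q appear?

4

[B [Q < [B [Q < >]] >] [B [Q { [B [Q < >]] }]]]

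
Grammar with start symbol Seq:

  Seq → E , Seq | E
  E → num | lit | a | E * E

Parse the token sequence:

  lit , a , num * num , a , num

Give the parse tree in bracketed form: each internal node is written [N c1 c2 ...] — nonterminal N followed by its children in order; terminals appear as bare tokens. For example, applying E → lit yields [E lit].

Seq
E , Seq
lit , Seq
lit , E , Seq
lit , a , Seq
lit , a , E , Seq
lit , a , E * E , Seq
lit , a , num * E , Seq
lit , a , num * num , Seq
lit , a , num * num , E , Seq
lit , a , num * num , a , Seq
lit , a , num * num , a , E
lit , a , num * num , a , num

[Seq [E lit] , [Seq [E a] , [Seq [E [E num] * [E num]] , [Seq [E a] , [Seq [E num]]]]]]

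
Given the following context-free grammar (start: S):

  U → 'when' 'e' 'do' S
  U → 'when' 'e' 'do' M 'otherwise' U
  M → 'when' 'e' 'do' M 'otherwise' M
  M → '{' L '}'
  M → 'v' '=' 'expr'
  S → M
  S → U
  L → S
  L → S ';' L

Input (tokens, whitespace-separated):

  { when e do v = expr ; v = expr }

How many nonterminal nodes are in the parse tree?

10

[S [M { [L [S [U when e do [S [M v = expr]]]] ; [L [S [M v = expr]]]] }]]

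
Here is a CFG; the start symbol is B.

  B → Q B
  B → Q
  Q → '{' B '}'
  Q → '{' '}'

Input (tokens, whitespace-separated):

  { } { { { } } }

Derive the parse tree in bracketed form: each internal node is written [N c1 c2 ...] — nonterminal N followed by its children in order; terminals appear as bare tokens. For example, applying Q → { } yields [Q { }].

B
Q B
{ } B
{ } Q
{ } { B }
{ } { Q }
{ } { { B } }
{ } { { Q } }
{ } { { { } } }

[B [Q { }] [B [Q { [B [Q { [B [Q { }]] }]] }]]]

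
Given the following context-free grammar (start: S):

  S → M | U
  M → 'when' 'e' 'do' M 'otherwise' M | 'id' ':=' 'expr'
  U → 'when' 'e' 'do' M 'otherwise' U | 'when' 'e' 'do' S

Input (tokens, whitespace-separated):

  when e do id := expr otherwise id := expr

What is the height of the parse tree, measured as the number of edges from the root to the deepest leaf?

[S [M when e do [M id := expr] otherwise [M id := expr]]]

3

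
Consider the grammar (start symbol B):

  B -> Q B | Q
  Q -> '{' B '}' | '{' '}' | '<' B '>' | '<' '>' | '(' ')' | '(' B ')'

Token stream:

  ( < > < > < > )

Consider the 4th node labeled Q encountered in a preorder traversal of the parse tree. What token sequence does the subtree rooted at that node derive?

[B [Q ( [B [Q < >] [B [Q < >] [B [Q < >]]]] )]]

< >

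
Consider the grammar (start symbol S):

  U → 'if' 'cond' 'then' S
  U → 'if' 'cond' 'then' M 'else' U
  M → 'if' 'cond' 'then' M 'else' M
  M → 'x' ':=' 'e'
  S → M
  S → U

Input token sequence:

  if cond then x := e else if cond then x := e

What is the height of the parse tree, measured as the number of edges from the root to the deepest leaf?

[S [U if cond then [M x := e] else [U if cond then [S [M x := e]]]]]

5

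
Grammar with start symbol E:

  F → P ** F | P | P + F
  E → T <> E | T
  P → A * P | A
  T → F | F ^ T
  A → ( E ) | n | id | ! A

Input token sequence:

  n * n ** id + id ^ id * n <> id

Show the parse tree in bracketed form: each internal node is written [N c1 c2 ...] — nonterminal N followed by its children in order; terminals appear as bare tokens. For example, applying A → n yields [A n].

[E [T [F [P [A n] * [P [A n]]] ** [F [P [A id]] + [F [P [A id]]]]] ^ [T [F [P [A id] * [P [A n]]]]]] <> [E [T [F [P [A id]]]]]]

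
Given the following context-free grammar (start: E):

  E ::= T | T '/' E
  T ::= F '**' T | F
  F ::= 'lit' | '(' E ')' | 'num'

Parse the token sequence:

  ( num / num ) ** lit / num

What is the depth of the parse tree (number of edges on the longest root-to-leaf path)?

[E [T [F ( [E [T [F num]] / [E [T [F num]]]] )] ** [T [F lit]]] / [E [T [F num]]]]

7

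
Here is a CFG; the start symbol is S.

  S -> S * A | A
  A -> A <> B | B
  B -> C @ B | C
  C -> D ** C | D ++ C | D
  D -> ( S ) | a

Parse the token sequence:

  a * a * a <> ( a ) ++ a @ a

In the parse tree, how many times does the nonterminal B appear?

6

[S [S [S [A [B [C [D a]]]]] * [A [B [C [D a]]]]] * [A [A [B [C [D a]]]] <> [B [C [D ( [S [A [B [C [D a]]]]] )] ++ [C [D a]]] @ [B [C [D a]]]]]]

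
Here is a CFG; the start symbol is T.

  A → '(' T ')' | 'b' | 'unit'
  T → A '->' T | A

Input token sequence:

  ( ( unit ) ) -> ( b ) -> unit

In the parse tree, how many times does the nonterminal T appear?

6

[T [A ( [T [A ( [T [A unit]] )]] )] -> [T [A ( [T [A b]] )] -> [T [A unit]]]]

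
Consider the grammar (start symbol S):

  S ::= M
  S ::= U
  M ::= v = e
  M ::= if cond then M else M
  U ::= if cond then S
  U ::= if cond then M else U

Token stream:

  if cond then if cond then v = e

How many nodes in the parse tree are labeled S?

[S [U if cond then [S [U if cond then [S [M v = e]]]]]]

3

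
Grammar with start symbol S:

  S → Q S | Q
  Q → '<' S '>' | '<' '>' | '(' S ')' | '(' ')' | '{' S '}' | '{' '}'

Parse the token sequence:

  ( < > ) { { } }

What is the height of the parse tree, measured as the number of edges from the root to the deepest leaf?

[S [Q ( [S [Q < >]] )] [S [Q { [S [Q { }]] }]]]

5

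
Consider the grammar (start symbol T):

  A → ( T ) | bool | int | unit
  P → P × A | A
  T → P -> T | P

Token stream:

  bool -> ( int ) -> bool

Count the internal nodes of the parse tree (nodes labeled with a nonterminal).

12

[T [P [A bool]] -> [T [P [A ( [T [P [A int]]] )]] -> [T [P [A bool]]]]]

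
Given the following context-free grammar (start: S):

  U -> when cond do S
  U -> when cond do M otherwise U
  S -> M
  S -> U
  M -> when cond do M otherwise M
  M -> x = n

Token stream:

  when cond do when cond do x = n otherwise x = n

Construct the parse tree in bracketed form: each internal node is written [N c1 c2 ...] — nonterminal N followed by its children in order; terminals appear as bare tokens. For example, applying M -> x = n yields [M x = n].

[S [U when cond do [S [M when cond do [M x = n] otherwise [M x = n]]]]]

S
U
when cond do S
when cond do M
when cond do when cond do M otherwise M
when cond do when cond do x = n otherwise M
when cond do when cond do x = n otherwise x = n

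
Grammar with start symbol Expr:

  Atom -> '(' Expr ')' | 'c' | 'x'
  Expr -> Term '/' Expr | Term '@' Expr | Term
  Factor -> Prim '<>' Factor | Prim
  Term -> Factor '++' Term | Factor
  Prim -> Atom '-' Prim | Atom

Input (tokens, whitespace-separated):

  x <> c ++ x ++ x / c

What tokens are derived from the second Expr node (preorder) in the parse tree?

c

[Expr [Term [Factor [Prim [Atom x]] <> [Factor [Prim [Atom c]]]] ++ [Term [Factor [Prim [Atom x]]] ++ [Term [Factor [Prim [Atom x]]]]]] / [Expr [Term [Factor [Prim [Atom c]]]]]]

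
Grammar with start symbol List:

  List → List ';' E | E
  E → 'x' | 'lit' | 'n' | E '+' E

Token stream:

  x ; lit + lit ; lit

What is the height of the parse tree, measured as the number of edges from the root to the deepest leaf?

[List [List [List [E x]] ; [E [E lit] + [E lit]]] ; [E lit]]

4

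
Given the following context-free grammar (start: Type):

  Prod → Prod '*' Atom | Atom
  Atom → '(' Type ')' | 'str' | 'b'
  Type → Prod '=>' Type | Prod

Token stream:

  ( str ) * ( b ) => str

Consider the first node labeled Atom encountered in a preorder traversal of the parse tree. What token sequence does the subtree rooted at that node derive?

[Type [Prod [Prod [Atom ( [Type [Prod [Atom str]]] )]] * [Atom ( [Type [Prod [Atom b]]] )]] => [Type [Prod [Atom str]]]]

( str )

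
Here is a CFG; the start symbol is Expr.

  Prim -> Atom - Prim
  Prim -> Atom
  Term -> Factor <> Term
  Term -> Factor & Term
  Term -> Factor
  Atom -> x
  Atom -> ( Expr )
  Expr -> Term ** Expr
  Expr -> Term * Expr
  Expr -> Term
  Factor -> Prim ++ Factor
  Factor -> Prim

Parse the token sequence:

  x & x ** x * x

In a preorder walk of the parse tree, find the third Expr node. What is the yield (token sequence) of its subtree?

[Expr [Term [Factor [Prim [Atom x]]] & [Term [Factor [Prim [Atom x]]]]] ** [Expr [Term [Factor [Prim [Atom x]]]] * [Expr [Term [Factor [Prim [Atom x]]]]]]]

x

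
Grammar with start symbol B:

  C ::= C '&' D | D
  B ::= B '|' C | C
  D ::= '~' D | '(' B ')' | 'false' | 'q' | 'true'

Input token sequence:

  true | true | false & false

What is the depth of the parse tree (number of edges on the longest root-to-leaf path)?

5

[B [B [B [C [D true]]] | [C [D true]]] | [C [C [D false]] & [D false]]]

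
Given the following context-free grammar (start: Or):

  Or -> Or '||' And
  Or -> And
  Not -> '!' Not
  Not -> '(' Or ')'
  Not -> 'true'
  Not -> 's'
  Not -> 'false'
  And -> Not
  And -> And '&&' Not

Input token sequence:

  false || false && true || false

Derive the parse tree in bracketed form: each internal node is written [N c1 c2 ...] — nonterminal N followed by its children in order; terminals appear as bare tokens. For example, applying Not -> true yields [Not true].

Or
Or || And
Or || And || And
And || And || And
Not || And || And
false || And || And
false || And && Not || And
false || Not && Not || And
false || false && Not || And
false || false && true || And
false || false && true || Not
false || false && true || false

[Or [Or [Or [And [Not false]]] || [And [And [Not false]] && [Not true]]] || [And [Not false]]]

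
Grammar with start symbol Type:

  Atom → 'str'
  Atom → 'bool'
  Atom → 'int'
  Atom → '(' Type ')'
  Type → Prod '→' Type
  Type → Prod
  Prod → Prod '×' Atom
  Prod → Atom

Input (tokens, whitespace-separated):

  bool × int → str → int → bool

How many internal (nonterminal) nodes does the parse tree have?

14

[Type [Prod [Prod [Atom bool]] × [Atom int]] → [Type [Prod [Atom str]] → [Type [Prod [Atom int]] → [Type [Prod [Atom bool]]]]]]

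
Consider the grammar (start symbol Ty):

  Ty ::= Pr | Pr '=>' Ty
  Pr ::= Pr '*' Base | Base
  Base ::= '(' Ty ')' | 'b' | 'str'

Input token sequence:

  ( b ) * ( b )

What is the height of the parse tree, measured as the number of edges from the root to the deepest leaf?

7

[Ty [Pr [Pr [Base ( [Ty [Pr [Base b]]] )]] * [Base ( [Ty [Pr [Base b]]] )]]]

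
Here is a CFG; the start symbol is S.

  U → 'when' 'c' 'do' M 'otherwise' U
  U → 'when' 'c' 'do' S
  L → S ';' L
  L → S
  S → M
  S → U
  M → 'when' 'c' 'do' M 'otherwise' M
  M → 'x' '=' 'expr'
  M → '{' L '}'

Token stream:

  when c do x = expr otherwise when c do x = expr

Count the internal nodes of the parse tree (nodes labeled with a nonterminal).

[S [U when c do [M x = expr] otherwise [U when c do [S [M x = expr]]]]]

6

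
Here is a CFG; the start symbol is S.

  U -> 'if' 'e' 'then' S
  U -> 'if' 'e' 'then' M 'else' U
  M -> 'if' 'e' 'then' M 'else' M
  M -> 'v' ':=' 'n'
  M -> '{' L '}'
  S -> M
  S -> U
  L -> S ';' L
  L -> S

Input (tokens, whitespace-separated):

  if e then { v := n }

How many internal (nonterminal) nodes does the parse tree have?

[S [U if e then [S [M { [L [S [M v := n]]] }]]]]

7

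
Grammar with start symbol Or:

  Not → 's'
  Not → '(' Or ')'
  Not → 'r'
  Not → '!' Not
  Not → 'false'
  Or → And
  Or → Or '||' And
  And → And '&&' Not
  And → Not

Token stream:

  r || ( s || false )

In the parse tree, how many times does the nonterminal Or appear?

[Or [Or [And [Not r]]] || [And [Not ( [Or [Or [And [Not s]]] || [And [Not false]]] )]]]

4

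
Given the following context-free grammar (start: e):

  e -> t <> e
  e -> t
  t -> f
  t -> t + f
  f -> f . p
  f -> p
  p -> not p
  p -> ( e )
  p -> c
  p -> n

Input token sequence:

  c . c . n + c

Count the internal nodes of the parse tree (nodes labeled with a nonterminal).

[e [t [t [f [f [f [p c]] . [p c]] . [p n]]] + [f [p c]]]]

11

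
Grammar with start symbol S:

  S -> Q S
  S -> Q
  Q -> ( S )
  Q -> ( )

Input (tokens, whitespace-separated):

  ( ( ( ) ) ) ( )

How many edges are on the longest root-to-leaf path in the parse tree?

[S [Q ( [S [Q ( [S [Q ( )]] )]] )] [S [Q ( )]]]

6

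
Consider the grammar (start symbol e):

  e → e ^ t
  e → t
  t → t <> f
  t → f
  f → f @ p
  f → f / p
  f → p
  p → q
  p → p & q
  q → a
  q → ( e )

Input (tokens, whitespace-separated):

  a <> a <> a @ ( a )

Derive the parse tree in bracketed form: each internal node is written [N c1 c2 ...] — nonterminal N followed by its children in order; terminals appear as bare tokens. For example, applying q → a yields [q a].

e
t
t <> f
t <> f <> f
f <> f <> f
p <> f <> f
q <> f <> f
a <> f <> f
a <> p <> f
a <> q <> f
a <> a <> f
a <> a <> f @ p
a <> a <> p @ p
a <> a <> q @ p
a <> a <> a @ p
a <> a <> a @ q
a <> a <> a @ ( e )
a <> a <> a @ ( t )
a <> a <> a @ ( f )
a <> a <> a @ ( p )
a <> a <> a @ ( q )
a <> a <> a @ ( a )

[e [t [t [t [f [p [q a]]]] <> [f [p [q a]]]] <> [f [f [p [q a]]] @ [p [q ( [e [t [f [p [q a]]]]] )]]]]]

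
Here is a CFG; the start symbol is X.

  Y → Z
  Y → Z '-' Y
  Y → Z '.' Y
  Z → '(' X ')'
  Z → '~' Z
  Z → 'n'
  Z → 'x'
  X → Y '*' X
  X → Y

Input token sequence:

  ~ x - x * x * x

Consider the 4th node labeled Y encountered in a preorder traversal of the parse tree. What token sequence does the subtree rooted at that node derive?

x

[X [Y [Z ~ [Z x]] - [Y [Z x]]] * [X [Y [Z x]] * [X [Y [Z x]]]]]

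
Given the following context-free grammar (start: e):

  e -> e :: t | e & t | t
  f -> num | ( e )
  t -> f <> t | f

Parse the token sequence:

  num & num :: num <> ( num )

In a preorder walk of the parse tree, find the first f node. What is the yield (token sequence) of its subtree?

num

[e [e [e [t [f num]]] & [t [f num]]] :: [t [f num] <> [t [f ( [e [t [f num]]] )]]]]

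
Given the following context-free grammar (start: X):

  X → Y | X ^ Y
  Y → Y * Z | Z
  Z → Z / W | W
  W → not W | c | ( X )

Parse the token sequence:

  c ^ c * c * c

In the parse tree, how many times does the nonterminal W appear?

[X [X [Y [Z [W c]]]] ^ [Y [Y [Y [Z [W c]]] * [Z [W c]]] * [Z [W c]]]]

4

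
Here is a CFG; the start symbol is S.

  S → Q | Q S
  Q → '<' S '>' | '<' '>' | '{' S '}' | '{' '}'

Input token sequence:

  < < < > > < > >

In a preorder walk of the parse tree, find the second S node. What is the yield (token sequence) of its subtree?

[S [Q < [S [Q < [S [Q < >]] >] [S [Q < >]]] >]]

< < > > < >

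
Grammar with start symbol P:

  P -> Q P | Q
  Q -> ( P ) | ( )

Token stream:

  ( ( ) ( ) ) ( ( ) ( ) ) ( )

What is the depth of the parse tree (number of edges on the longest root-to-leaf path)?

[P [Q ( [P [Q ( )] [P [Q ( )]]] )] [P [Q ( [P [Q ( )] [P [Q ( )]]] )] [P [Q ( )]]]]

6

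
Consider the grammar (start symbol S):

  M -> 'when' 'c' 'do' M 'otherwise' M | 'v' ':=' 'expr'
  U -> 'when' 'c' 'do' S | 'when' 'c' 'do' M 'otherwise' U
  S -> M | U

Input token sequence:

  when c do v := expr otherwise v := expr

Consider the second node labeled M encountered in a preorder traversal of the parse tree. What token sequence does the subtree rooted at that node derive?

v := expr

[S [M when c do [M v := expr] otherwise [M v := expr]]]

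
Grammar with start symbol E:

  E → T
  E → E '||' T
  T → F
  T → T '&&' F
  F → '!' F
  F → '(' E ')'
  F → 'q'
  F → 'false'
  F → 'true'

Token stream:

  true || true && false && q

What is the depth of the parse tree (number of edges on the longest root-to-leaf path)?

5

[E [E [T [F true]]] || [T [T [T [F true]] && [F false]] && [F q]]]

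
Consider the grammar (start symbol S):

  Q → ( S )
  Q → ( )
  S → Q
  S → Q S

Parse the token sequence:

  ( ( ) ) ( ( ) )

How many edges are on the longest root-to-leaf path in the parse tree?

[S [Q ( [S [Q ( )]] )] [S [Q ( [S [Q ( )]] )]]]

5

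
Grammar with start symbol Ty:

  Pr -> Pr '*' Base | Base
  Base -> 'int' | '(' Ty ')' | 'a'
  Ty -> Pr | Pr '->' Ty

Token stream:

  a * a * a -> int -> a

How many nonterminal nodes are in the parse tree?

[Ty [Pr [Pr [Pr [Base a]] * [Base a]] * [Base a]] -> [Ty [Pr [Base int]] -> [Ty [Pr [Base a]]]]]

13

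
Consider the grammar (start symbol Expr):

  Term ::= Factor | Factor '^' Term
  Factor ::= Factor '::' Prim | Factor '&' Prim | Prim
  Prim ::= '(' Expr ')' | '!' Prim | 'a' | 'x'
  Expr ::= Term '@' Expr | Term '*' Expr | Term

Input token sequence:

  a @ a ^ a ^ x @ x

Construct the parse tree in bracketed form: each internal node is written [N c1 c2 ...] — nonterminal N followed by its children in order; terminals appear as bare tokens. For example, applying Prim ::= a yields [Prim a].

Expr
Term @ Expr
Factor @ Expr
Prim @ Expr
a @ Expr
a @ Term @ Expr
a @ Factor ^ Term @ Expr
a @ Prim ^ Term @ Expr
a @ a ^ Term @ Expr
a @ a ^ Factor ^ Term @ Expr
a @ a ^ Prim ^ Term @ Expr
a @ a ^ a ^ Term @ Expr
a @ a ^ a ^ Factor @ Expr
a @ a ^ a ^ Prim @ Expr
a @ a ^ a ^ x @ Expr
a @ a ^ a ^ x @ Term
a @ a ^ a ^ x @ Factor
a @ a ^ a ^ x @ Prim
a @ a ^ a ^ x @ x

[Expr [Term [Factor [Prim a]]] @ [Expr [Term [Factor [Prim a]] ^ [Term [Factor [Prim a]] ^ [Term [Factor [Prim x]]]]] @ [Expr [Term [Factor [Prim x]]]]]]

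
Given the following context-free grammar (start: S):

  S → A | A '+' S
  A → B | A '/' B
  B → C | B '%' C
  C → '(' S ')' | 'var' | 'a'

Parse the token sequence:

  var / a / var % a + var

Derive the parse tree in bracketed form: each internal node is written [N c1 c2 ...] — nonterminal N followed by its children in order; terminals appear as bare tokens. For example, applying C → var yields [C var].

[S [A [A [A [B [C var]]] / [B [C a]]] / [B [B [C var]] % [C a]]] + [S [A [B [C var]]]]]

S
A + S
A / B + S
A / B / B + S
B / B / B + S
C / B / B + S
var / B / B + S
var / C / B + S
var / a / B + S
var / a / B % C + S
var / a / C % C + S
var / a / var % C + S
var / a / var % a + S
var / a / var % a + A
var / a / var % a + B
var / a / var % a + C
var / a / var % a + var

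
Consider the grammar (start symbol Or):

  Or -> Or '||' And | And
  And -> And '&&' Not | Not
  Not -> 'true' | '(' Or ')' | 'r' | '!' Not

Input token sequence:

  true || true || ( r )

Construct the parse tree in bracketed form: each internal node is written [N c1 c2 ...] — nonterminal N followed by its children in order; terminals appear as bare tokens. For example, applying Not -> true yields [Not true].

[Or [Or [Or [And [Not true]]] || [And [Not true]]] || [And [Not ( [Or [And [Not r]]] )]]]

Or
Or || And
Or || And || And
And || And || And
Not || And || And
true || And || And
true || Not || And
true || true || And
true || true || Not
true || true || ( Or )
true || true || ( And )
true || true || ( Not )
true || true || ( r )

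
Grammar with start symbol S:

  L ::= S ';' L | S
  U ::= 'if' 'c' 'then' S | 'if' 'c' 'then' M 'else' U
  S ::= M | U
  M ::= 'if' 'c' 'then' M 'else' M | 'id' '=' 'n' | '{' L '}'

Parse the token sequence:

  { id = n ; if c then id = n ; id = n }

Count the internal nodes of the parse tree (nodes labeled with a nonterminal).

13

[S [M { [L [S [M id = n]] ; [L [S [U if c then [S [M id = n]]]] ; [L [S [M id = n]]]]] }]]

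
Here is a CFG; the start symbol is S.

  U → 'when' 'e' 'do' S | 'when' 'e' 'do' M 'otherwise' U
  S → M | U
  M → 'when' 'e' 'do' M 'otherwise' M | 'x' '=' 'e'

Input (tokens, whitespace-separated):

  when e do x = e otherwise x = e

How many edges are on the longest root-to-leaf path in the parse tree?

3

[S [M when e do [M x = e] otherwise [M x = e]]]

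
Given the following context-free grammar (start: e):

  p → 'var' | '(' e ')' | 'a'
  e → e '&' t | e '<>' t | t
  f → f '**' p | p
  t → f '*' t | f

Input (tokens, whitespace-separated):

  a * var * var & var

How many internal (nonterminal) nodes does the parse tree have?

14

[e [e [t [f [p a]] * [t [f [p var]] * [t [f [p var]]]]]] & [t [f [p var]]]]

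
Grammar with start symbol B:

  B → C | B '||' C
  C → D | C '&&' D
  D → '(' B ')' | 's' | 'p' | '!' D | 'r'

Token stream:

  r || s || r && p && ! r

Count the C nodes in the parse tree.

[B [B [B [C [D r]]] || [C [D s]]] || [C [C [C [D r]] && [D p]] && [D ! [D r]]]]

5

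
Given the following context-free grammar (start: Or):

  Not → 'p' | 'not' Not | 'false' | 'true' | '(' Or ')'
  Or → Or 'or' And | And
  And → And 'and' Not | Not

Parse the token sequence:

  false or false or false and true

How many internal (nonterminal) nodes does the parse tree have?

11

[Or [Or [Or [And [Not false]]] or [And [Not false]]] or [And [And [Not false]] and [Not true]]]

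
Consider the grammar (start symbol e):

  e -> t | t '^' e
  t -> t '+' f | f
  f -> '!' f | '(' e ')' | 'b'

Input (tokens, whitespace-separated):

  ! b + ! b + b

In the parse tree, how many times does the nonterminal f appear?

[e [t [t [t [f ! [f b]]] + [f ! [f b]]] + [f b]]]

5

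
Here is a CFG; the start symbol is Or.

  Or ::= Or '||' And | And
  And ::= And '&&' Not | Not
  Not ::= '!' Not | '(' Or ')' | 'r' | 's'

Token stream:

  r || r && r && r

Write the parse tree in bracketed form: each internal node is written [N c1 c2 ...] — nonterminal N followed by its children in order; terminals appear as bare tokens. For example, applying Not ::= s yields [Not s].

[Or [Or [And [Not r]]] || [And [And [And [Not r]] && [Not r]] && [Not r]]]

Or
Or || And
And || And
Not || And
r || And
r || And && Not
r || And && Not && Not
r || Not && Not && Not
r || r && Not && Not
r || r && r && Not
r || r && r && r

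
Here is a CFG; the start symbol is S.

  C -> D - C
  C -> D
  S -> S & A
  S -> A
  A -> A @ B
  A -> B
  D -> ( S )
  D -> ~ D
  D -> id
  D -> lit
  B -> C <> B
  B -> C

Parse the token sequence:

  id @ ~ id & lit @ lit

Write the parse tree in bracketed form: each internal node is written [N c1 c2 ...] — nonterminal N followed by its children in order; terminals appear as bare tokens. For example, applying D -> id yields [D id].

[S [S [A [A [B [C [D id]]]] @ [B [C [D ~ [D id]]]]]] & [A [A [B [C [D lit]]]] @ [B [C [D lit]]]]]

S
S & A
A & A
A @ B & A
B @ B & A
C @ B & A
D @ B & A
id @ B & A
id @ C & A
id @ D & A
id @ ~ D & A
id @ ~ id & A
id @ ~ id & A @ B
id @ ~ id & B @ B
id @ ~ id & C @ B
id @ ~ id & D @ B
id @ ~ id & lit @ B
id @ ~ id & lit @ C
id @ ~ id & lit @ D
id @ ~ id & lit @ lit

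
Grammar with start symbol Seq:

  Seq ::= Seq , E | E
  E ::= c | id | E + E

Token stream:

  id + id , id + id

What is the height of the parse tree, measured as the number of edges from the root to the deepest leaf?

[Seq [Seq [E [E id] + [E id]]] , [E [E id] + [E id]]]

4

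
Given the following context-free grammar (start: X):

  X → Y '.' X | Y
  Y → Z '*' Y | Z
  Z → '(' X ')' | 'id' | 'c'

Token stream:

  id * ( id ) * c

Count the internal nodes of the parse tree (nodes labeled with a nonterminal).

[X [Y [Z id] * [Y [Z ( [X [Y [Z id]]] )] * [Y [Z c]]]]]

10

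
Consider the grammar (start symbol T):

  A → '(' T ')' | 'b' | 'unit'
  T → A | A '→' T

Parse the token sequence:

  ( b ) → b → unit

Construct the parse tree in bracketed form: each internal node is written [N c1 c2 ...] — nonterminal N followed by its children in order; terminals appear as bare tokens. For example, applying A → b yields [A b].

T
A → T
( T ) → T
( A ) → T
( b ) → T
( b ) → A → T
( b ) → b → T
( b ) → b → A
( b ) → b → unit

[T [A ( [T [A b]] )] → [T [A b] → [T [A unit]]]]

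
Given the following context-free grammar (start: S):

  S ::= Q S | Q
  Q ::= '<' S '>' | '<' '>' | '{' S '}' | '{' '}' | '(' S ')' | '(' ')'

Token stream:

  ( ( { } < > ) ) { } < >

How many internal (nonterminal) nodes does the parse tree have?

[S [Q ( [S [Q ( [S [Q { }] [S [Q < >]]] )]] )] [S [Q { }] [S [Q < >]]]]

12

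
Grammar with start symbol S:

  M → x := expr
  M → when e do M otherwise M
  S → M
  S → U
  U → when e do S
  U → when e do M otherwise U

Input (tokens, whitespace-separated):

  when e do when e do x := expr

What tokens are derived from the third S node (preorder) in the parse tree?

x := expr

[S [U when e do [S [U when e do [S [M x := expr]]]]]]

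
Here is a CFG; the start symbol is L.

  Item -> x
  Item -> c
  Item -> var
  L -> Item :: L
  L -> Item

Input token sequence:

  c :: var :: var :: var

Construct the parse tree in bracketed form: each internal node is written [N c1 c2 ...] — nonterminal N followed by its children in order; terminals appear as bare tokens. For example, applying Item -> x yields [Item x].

[L [Item c] :: [L [Item var] :: [L [Item var] :: [L [Item var]]]]]

L
Item :: L
c :: L
c :: Item :: L
c :: var :: L
c :: var :: Item :: L
c :: var :: var :: L
c :: var :: var :: Item
c :: var :: var :: var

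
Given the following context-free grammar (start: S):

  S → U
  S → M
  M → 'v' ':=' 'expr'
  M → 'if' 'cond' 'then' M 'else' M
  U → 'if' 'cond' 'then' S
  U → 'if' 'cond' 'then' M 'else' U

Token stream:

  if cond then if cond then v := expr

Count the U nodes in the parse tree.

[S [U if cond then [S [U if cond then [S [M v := expr]]]]]]

2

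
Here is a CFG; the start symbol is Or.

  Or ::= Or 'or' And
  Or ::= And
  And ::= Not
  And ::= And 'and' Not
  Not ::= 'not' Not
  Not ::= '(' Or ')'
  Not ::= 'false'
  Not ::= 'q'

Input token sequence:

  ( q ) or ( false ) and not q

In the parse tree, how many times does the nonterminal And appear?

5

[Or [Or [And [Not ( [Or [And [Not q]]] )]]] or [And [And [Not ( [Or [And [Not false]]] )]] and [Not not [Not q]]]]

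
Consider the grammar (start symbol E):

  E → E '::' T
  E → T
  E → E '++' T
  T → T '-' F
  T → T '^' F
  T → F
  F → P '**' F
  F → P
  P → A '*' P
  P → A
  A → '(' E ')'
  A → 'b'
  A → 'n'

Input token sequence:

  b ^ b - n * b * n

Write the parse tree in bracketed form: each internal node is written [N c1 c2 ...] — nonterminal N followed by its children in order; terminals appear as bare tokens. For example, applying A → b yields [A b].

[E [T [T [T [F [P [A b]]]] ^ [F [P [A b]]]] - [F [P [A n] * [P [A b] * [P [A n]]]]]]]

E
T
T - F
T ^ F - F
F ^ F - F
P ^ F - F
A ^ F - F
b ^ F - F
b ^ P - F
b ^ A - F
b ^ b - F
b ^ b - P
b ^ b - A * P
b ^ b - n * P
b ^ b - n * A * P
b ^ b - n * b * P
b ^ b - n * b * A
b ^ b - n * b * n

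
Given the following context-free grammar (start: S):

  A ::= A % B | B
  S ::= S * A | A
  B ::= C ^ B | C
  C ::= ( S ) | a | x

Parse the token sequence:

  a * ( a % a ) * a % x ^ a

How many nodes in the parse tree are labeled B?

7

[S [S [S [A [B [C a]]]] * [A [B [C ( [S [A [A [B [C a]]] % [B [C a]]]] )]]]] * [A [A [B [C a]]] % [B [C x] ^ [B [C a]]]]]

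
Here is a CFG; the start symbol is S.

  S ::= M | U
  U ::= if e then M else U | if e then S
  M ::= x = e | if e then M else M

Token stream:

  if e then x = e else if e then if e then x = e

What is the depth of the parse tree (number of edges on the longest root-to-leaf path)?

[S [U if e then [M x = e] else [U if e then [S [U if e then [S [M x = e]]]]]]]

7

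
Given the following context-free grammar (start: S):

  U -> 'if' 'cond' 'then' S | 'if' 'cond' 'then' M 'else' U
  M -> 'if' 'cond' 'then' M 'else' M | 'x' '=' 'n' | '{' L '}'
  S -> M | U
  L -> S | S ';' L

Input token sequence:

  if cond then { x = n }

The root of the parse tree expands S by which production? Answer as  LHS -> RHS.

S -> U

[S [U if cond then [S [M { [L [S [M x = n]]] }]]]]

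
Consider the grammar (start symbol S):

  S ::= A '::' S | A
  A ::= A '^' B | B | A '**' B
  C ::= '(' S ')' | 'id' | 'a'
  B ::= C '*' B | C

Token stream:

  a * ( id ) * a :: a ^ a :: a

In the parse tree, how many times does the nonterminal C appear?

7

[S [A [B [C a] * [B [C ( [S [A [B [C id]]]] )] * [B [C a]]]]] :: [S [A [A [B [C a]]] ^ [B [C a]]] :: [S [A [B [C a]]]]]]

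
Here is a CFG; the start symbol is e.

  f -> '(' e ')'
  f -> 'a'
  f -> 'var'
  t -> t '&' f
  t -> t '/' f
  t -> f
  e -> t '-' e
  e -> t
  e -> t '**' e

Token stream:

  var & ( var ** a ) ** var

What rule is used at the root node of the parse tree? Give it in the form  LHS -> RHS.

[e [t [t [f var]] & [f ( [e [t [f var]] ** [e [t [f a]]]] )]] ** [e [t [f var]]]]

e -> t '**' e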